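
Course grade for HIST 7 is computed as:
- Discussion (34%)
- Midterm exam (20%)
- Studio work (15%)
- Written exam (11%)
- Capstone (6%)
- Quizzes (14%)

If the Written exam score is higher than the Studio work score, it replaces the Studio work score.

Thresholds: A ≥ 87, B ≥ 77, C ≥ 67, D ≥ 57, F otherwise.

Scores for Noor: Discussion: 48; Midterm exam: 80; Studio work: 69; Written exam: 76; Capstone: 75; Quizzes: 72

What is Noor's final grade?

Written exam (76) > Studio work (69), so Studio work counts as 76.
Weighted total:
  Discussion 48 × 0.34 = 16.32
  Midterm exam 80 × 0.2 = 16
  Studio work 76 × 0.15 = 11.4
  Written exam 76 × 0.11 = 8.36
  Capstone 75 × 0.06 = 4.5
  Quizzes 72 × 0.14 = 10.08
Sum = 66.66
66.66 is ≥ 57 and < 67 → D

D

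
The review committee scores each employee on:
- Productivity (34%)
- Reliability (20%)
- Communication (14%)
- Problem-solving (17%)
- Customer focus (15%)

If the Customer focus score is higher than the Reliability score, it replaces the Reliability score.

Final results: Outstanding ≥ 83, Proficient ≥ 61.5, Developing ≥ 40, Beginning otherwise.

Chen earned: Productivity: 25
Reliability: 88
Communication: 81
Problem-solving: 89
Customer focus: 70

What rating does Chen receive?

Proficient

Customer focus (70) ≤ Reliability (88), so Reliability stays at 88.
Weighted total:
  Productivity 25 × 0.34 = 8.5
  Reliability 88 × 0.2 = 17.6
  Communication 81 × 0.14 = 11.34
  Problem-solving 89 × 0.17 = 15.13
  Customer focus 70 × 0.15 = 10.5
Sum = 63.07
63.07 is ≥ 61.5 and < 83 → Proficient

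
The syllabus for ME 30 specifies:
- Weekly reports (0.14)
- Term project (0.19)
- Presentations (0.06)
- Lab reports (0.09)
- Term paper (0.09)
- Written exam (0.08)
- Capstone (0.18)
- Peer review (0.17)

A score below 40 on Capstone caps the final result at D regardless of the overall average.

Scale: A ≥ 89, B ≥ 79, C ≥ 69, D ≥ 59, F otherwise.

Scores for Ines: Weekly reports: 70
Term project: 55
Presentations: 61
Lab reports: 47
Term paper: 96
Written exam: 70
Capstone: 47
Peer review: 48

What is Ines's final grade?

D

Capstone score 47 ≥ 40: minimum met.
Weighted total:
  Weekly reports 70 × 0.14 = 9.8
  Term project 55 × 0.19 = 10.45
  Presentations 61 × 0.06 = 3.66
  Lab reports 47 × 0.09 = 4.23
  Term paper 96 × 0.09 = 8.64
  Written exam 70 × 0.08 = 5.6
  Capstone 47 × 0.18 = 8.46
  Peer review 48 × 0.17 = 8.16
Sum = 59
59 is ≥ 59 and < 69 → D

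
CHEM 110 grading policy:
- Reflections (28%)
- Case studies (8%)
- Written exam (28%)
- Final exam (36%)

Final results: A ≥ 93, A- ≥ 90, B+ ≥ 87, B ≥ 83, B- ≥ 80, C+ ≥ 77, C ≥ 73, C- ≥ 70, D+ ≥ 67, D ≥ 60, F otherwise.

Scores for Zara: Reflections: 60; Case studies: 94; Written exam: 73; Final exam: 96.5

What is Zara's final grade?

C+

Weighted total:
  Reflections 60 × 0.28 = 16.8
  Case studies 94 × 0.08 = 7.52
  Written exam 73 × 0.28 = 20.44
  Final exam 96.5 × 0.36 = 34.74
Sum = 79.5
79.5 is ≥ 77 and < 80 → C+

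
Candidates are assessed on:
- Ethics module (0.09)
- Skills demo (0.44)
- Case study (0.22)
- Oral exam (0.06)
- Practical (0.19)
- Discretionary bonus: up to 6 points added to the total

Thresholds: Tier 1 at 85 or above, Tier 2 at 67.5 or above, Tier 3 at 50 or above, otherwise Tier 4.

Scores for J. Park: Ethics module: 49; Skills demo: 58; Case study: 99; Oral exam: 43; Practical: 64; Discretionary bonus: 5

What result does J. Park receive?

Tier 2

Weighted total:
  Ethics module 49 × 0.09 = 4.41
  Skills demo 58 × 0.44 = 25.52
  Case study 99 × 0.22 = 21.78
  Oral exam 43 × 0.06 = 2.58
  Practical 64 × 0.19 = 12.16
Sum = 66.45
Discretionary bonus: 66.45 + 5 = 71.45
71.45 is ≥ 67.5 and < 85 → Tier 2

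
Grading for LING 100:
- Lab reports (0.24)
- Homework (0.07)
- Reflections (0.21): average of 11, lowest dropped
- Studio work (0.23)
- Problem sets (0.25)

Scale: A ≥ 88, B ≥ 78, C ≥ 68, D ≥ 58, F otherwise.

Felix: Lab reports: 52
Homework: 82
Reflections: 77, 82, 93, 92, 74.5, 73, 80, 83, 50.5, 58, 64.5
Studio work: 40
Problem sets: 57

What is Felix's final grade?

F

Reflections: drop 50.5 → average of remaining 10 = 777/10 = 77.7
Weighted total:
  Lab reports 52 × 0.24 = 12.48
  Homework 82 × 0.07 = 5.74
  Reflections 77.7 × 0.21 = 16.317
  Studio work 40 × 0.23 = 9.2
  Problem sets 57 × 0.25 = 14.25
Sum = 57.987
57.987 < 58 → F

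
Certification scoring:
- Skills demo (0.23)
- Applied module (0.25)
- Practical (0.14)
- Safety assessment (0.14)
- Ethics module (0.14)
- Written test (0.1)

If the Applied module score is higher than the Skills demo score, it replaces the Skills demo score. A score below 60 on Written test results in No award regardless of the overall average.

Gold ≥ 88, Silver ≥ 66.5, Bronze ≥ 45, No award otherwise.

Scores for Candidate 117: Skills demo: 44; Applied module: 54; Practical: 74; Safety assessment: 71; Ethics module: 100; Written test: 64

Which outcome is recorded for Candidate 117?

Silver

Applied module (54) > Skills demo (44), so Skills demo counts as 54.
Written test score 64 ≥ 60: minimum met.
Weighted total:
  Skills demo 54 × 0.23 = 12.42
  Applied module 54 × 0.25 = 13.5
  Practical 74 × 0.14 = 10.36
  Safety assessment 71 × 0.14 = 9.94
  Ethics module 100 × 0.14 = 14
  Written test 64 × 0.1 = 6.4
Sum = 66.62
66.62 is ≥ 66.5 and < 88 → Silver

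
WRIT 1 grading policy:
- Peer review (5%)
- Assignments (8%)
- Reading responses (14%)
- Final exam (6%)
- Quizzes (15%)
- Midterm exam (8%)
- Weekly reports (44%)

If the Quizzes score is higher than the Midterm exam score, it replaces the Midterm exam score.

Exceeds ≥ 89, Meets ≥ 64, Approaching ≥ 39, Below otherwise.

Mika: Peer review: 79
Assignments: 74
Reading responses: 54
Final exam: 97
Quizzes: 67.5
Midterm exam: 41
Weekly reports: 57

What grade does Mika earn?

Approaching

Quizzes (67.5) > Midterm exam (41), so Midterm exam counts as 67.5.
Weighted total:
  Peer review 79 × 0.05 = 3.95
  Assignments 74 × 0.08 = 5.92
  Reading responses 54 × 0.14 = 7.56
  Final exam 97 × 0.06 = 5.82
  Quizzes 67.5 × 0.15 = 10.125
  Midterm exam 67.5 × 0.08 = 5.4
  Weekly reports 57 × 0.44 = 25.08
Sum = 63.855
63.855 is ≥ 39 and < 64 → Approaching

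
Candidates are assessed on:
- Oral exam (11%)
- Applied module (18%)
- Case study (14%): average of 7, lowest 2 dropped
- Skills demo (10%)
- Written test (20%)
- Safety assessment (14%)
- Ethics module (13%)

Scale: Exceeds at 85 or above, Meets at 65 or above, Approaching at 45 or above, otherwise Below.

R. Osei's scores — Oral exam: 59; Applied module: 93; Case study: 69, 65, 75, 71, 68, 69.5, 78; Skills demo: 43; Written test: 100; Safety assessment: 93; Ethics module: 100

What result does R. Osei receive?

Case study: drop 65, 68 → average of remaining 5 = 362.5/5 = 72.5
Weighted total:
  Oral exam 59 × 0.11 = 6.49
  Applied module 93 × 0.18 = 16.74
  Case study 72.5 × 0.14 = 10.15
  Skills demo 43 × 0.1 = 4.3
  Written test 100 × 0.2 = 20
  Safety assessment 93 × 0.14 = 13.02
  Ethics module 100 × 0.13 = 13
Sum = 83.7
83.7 is ≥ 65 and < 85 → Meets

Meets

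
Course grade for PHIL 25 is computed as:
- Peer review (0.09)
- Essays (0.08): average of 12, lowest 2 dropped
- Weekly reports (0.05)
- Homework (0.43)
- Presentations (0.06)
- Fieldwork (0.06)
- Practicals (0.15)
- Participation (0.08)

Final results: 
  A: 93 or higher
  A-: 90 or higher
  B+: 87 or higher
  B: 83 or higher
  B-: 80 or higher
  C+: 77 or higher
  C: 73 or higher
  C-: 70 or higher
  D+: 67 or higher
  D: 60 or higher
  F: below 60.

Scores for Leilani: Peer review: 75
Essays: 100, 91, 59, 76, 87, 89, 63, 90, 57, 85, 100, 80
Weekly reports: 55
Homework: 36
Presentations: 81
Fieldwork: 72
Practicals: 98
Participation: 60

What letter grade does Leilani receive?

D

Essays: drop 57, 59 → average of remaining 10 = 861/10 = 86.1
Weighted total:
  Peer review 75 × 0.09 = 6.75
  Essays 86.1 × 0.08 = 6.888
  Weekly reports 55 × 0.05 = 2.75
  Homework 36 × 0.43 = 15.48
  Presentations 81 × 0.06 = 4.86
  Fieldwork 72 × 0.06 = 4.32
  Practicals 98 × 0.15 = 14.7
  Participation 60 × 0.08 = 4.8
Sum = 60.548
60.548 is ≥ 60 and < 67 → D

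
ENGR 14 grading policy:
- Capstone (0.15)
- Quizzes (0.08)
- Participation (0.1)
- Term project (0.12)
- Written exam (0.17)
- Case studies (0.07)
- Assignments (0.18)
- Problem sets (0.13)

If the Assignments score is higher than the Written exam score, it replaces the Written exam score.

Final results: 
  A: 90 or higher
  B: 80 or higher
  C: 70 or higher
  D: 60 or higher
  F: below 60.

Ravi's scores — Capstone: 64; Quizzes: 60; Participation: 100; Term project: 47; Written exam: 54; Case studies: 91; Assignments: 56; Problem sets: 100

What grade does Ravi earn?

Assignments (56) > Written exam (54), so Written exam counts as 56.
Weighted total:
  Capstone 64 × 0.15 = 9.6
  Quizzes 60 × 0.08 = 4.8
  Participation 100 × 0.1 = 10
  Term project 47 × 0.12 = 5.64
  Written exam 56 × 0.17 = 9.52
  Case studies 91 × 0.07 = 6.37
  Assignments 56 × 0.18 = 10.08
  Problem sets 100 × 0.13 = 13
Sum = 69.01
69.01 is ≥ 60 and < 70 → D

D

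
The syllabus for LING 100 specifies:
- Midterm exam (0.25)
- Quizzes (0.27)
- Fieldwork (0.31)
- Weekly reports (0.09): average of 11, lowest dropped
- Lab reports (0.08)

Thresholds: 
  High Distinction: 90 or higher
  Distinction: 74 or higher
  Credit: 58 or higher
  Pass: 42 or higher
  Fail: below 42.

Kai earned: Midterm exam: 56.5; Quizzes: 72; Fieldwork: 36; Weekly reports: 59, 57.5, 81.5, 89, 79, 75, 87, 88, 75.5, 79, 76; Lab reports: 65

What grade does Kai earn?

Pass

Weekly reports: drop 57.5 → average of remaining 10 = 789/10 = 78.9
Weighted total:
  Midterm exam 56.5 × 0.25 = 14.125
  Quizzes 72 × 0.27 = 19.44
  Fieldwork 36 × 0.31 = 11.16
  Weekly reports 78.9 × 0.09 = 7.101
  Lab reports 65 × 0.08 = 5.2
Sum = 57.026
57.026 is ≥ 42 and < 58 → Pass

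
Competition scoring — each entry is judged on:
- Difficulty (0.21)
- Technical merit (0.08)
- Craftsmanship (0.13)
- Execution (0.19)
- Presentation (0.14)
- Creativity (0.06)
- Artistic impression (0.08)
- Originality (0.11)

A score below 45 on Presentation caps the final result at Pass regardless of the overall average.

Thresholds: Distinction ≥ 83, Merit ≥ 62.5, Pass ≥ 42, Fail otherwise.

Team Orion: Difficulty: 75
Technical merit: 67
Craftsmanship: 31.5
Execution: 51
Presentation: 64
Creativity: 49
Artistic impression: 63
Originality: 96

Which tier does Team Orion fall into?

Presentation score 64 ≥ 45: minimum met.
Weighted total:
  Difficulty 75 × 0.21 = 15.75
  Technical merit 67 × 0.08 = 5.36
  Craftsmanship 31.5 × 0.13 = 4.095
  Execution 51 × 0.19 = 9.69
  Presentation 64 × 0.14 = 8.96
  Creativity 49 × 0.06 = 2.94
  Artistic impression 63 × 0.08 = 5.04
  Originality 96 × 0.11 = 10.56
Sum = 62.395
62.395 is ≥ 42 and < 62.5 → Pass

Pass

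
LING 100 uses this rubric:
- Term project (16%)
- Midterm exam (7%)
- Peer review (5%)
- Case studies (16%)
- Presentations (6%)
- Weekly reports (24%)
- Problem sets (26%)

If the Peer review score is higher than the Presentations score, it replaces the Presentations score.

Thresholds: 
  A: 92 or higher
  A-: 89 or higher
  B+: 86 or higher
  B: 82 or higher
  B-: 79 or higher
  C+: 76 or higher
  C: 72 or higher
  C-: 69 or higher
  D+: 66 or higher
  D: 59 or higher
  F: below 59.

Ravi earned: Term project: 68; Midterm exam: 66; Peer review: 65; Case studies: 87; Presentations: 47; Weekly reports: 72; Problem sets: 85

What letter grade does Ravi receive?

C

Peer review (65) > Presentations (47), so Presentations counts as 65.
Weighted total:
  Term project 68 × 0.16 = 10.88
  Midterm exam 66 × 0.07 = 4.62
  Peer review 65 × 0.05 = 3.25
  Case studies 87 × 0.16 = 13.92
  Presentations 65 × 0.06 = 3.9
  Weekly reports 72 × 0.24 = 17.28
  Problem sets 85 × 0.26 = 22.1
Sum = 75.95
75.95 is ≥ 72 and < 76 → C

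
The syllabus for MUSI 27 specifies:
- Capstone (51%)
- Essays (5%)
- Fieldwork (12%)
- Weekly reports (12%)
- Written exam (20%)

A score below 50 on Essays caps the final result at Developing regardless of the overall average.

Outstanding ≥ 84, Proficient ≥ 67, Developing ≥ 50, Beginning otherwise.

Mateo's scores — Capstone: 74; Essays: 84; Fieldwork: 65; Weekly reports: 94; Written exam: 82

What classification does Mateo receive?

Proficient

Essays score 84 ≥ 50: minimum met.
Weighted total:
  Capstone 74 × 0.51 = 37.74
  Essays 84 × 0.05 = 4.2
  Fieldwork 65 × 0.12 = 7.8
  Weekly reports 94 × 0.12 = 11.28
  Written exam 82 × 0.2 = 16.4
Sum = 77.42
77.42 is ≥ 67 and < 84 → Proficient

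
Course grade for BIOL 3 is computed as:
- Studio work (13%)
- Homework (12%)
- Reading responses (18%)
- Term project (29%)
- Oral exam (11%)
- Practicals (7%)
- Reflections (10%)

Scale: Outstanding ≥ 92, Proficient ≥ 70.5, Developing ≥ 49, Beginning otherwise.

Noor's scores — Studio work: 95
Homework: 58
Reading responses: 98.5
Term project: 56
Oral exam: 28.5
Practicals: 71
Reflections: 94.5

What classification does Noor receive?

Proficient

Weighted total:
  Studio work 95 × 0.13 = 12.35
  Homework 58 × 0.12 = 6.96
  Reading responses 98.5 × 0.18 = 17.73
  Term project 56 × 0.29 = 16.24
  Oral exam 28.5 × 0.11 = 3.135
  Practicals 71 × 0.07 = 4.97
  Reflections 94.5 × 0.1 = 9.45
Sum = 70.835
70.835 is ≥ 70.5 and < 92 → Proficient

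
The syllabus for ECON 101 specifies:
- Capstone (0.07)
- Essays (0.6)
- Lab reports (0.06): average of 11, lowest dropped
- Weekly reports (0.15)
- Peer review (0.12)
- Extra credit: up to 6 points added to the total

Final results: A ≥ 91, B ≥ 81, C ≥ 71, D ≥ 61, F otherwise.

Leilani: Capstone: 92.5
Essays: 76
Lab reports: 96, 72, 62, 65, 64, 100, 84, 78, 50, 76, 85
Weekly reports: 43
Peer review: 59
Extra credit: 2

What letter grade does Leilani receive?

C

Lab reports: drop 50 → average of remaining 10 = 782/10 = 78.2
Weighted total:
  Capstone 92.5 × 0.07 = 6.475
  Essays 76 × 0.6 = 45.6
  Lab reports 78.2 × 0.06 = 4.692
  Weekly reports 43 × 0.15 = 6.45
  Peer review 59 × 0.12 = 7.08
Sum = 70.297
Extra credit: 70.297 + 2 = 72.297
72.297 is ≥ 71 and < 81 → C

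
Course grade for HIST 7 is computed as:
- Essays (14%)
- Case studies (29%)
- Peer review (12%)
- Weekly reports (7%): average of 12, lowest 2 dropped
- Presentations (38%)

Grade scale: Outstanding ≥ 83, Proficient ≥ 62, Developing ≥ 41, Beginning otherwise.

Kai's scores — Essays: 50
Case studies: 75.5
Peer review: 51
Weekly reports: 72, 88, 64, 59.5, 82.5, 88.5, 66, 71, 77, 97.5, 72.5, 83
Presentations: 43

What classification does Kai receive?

Weekly reports: drop 59.5, 64 → average of remaining 10 = 798/10 = 79.8
Weighted total:
  Essays 50 × 0.14 = 7
  Case studies 75.5 × 0.29 = 21.895
  Peer review 51 × 0.12 = 6.12
  Weekly reports 79.8 × 0.07 = 5.586
  Presentations 43 × 0.38 = 16.34
Sum = 56.941
56.941 is ≥ 41 and < 62 → Developing

Developing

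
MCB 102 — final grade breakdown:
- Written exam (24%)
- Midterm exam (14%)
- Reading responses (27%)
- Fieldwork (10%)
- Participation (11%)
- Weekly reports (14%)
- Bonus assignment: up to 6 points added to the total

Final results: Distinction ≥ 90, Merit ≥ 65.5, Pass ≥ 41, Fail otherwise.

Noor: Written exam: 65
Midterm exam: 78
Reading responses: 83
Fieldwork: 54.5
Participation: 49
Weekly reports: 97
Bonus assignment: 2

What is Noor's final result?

Merit

Weighted total:
  Written exam 65 × 0.24 = 15.6
  Midterm exam 78 × 0.14 = 10.92
  Reading responses 83 × 0.27 = 22.41
  Fieldwork 54.5 × 0.1 = 5.45
  Participation 49 × 0.11 = 5.39
  Weekly reports 97 × 0.14 = 13.58
Sum = 73.35
Bonus assignment: 73.35 + 2 = 75.35
75.35 is ≥ 65.5 and < 90 → Merit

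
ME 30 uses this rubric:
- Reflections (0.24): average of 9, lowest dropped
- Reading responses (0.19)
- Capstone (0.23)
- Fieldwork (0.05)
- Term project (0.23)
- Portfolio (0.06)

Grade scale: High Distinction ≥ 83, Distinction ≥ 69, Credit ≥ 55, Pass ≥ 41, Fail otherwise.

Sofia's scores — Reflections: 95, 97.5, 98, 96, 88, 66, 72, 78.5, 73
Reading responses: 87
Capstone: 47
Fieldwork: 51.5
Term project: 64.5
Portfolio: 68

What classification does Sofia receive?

Distinction

Reflections: drop 66 → average of remaining 8 = 698/8 = 87.25
Weighted total:
  Reflections 87.25 × 0.24 = 20.94
  Reading responses 87 × 0.19 = 16.53
  Capstone 47 × 0.23 = 10.81
  Fieldwork 51.5 × 0.05 = 2.575
  Term project 64.5 × 0.23 = 14.835
  Portfolio 68 × 0.06 = 4.08
Sum = 69.77
69.77 is ≥ 69 and < 83 → Distinction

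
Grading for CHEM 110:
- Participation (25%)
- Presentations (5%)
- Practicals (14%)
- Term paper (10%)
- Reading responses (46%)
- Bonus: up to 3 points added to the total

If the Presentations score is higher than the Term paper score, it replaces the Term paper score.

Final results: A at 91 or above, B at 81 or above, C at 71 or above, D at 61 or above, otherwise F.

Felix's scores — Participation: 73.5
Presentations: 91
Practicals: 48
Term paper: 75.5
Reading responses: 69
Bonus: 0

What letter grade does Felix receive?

D

Presentations (91) > Term paper (75.5), so Term paper counts as 91.
Weighted total:
  Participation 73.5 × 0.25 = 18.375
  Presentations 91 × 0.05 = 4.55
  Practicals 48 × 0.14 = 6.72
  Term paper 91 × 0.1 = 9.1
  Reading responses 69 × 0.46 = 31.74
Sum = 70.485
Bonus: 70.485 + 0 = 70.485
70.485 is ≥ 61 and < 71 → D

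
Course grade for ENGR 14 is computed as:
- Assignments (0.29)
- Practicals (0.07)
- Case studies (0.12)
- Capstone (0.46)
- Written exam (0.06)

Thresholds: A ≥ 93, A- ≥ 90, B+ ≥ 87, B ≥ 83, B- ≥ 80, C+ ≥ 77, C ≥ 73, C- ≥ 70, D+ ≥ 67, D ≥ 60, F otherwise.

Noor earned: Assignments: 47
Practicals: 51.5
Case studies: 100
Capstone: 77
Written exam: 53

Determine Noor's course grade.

D+

Weighted total:
  Assignments 47 × 0.29 = 13.63
  Practicals 51.5 × 0.07 = 3.605
  Case studies 100 × 0.12 = 12
  Capstone 77 × 0.46 = 35.42
  Written exam 53 × 0.06 = 3.18
Sum = 67.835
67.835 is ≥ 67 and < 70 → D+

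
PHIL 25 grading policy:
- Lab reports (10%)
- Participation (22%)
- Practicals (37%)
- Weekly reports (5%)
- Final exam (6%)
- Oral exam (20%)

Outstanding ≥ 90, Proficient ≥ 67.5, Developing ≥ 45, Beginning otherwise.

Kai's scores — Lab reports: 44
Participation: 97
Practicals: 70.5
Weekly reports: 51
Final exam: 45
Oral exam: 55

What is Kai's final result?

Proficient

Weighted total:
  Lab reports 44 × 0.1 = 4.4
  Participation 97 × 0.22 = 21.34
  Practicals 70.5 × 0.37 = 26.085
  Weekly reports 51 × 0.05 = 2.55
  Final exam 45 × 0.06 = 2.7
  Oral exam 55 × 0.2 = 11
Sum = 68.075
68.075 is ≥ 67.5 and < 90 → Proficient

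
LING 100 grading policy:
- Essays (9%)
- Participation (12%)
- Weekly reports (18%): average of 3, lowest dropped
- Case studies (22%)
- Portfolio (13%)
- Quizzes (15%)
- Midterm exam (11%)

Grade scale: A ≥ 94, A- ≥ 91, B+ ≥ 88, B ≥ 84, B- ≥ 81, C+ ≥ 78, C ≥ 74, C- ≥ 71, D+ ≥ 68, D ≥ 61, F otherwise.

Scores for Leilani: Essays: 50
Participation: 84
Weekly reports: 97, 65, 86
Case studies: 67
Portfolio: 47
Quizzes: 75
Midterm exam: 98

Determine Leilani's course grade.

C-

Weekly reports: drop 65 → average of remaining 2 = 183/2 = 91.5
Weighted total:
  Essays 50 × 0.09 = 4.5
  Participation 84 × 0.12 = 10.08
  Weekly reports 91.5 × 0.18 = 16.47
  Case studies 67 × 0.22 = 14.74
  Portfolio 47 × 0.13 = 6.11
  Quizzes 75 × 0.15 = 11.25
  Midterm exam 98 × 0.11 = 10.78
Sum = 73.93
73.93 is ≥ 71 and < 74 → C-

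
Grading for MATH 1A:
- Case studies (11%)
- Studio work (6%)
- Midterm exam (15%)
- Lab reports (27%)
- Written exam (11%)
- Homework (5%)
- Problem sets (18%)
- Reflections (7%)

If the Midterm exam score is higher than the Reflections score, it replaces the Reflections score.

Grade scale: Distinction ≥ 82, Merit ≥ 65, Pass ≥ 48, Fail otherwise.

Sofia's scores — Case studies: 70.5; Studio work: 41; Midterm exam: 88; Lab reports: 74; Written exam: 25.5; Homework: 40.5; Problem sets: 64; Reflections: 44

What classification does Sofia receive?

Merit

Midterm exam (88) > Reflections (44), so Reflections counts as 88.
Weighted total:
  Case studies 70.5 × 0.11 = 7.755
  Studio work 41 × 0.06 = 2.46
  Midterm exam 88 × 0.15 = 13.2
  Lab reports 74 × 0.27 = 19.98
  Written exam 25.5 × 0.11 = 2.805
  Homework 40.5 × 0.05 = 2.025
  Problem sets 64 × 0.18 = 11.52
  Reflections 88 × 0.07 = 6.16
Sum = 65.905
65.905 is ≥ 65 and < 82 → Merit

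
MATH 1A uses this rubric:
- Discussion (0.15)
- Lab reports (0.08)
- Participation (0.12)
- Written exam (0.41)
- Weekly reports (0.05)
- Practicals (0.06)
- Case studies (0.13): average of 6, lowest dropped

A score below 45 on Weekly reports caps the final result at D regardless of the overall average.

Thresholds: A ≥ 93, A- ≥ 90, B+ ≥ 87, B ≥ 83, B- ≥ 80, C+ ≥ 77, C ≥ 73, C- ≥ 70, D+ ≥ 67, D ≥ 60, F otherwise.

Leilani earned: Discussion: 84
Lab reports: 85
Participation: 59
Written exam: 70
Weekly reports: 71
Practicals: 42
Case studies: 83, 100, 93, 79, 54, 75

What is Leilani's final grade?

C-

Case studies: drop 54 → average of remaining 5 = 430/5 = 86
Weekly reports score 71 ≥ 45: minimum met.
Weighted total:
  Discussion 84 × 0.15 = 12.6
  Lab reports 85 × 0.08 = 6.8
  Participation 59 × 0.12 = 7.08
  Written exam 70 × 0.41 = 28.7
  Weekly reports 71 × 0.05 = 3.55
  Practicals 42 × 0.06 = 2.52
  Case studies 86 × 0.13 = 11.18
Sum = 72.43
72.43 is ≥ 70 and < 73 → C-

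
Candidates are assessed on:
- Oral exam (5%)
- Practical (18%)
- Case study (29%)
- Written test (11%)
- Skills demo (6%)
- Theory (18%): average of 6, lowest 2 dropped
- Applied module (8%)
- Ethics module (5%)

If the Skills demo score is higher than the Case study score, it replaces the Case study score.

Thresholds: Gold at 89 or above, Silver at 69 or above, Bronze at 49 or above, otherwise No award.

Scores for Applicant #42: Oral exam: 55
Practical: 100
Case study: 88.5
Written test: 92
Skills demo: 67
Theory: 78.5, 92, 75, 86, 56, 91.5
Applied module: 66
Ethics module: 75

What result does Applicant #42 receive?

Silver

Theory: drop 56, 75 → average of remaining 4 = 348/4 = 87
Skills demo (67) ≤ Case study (88.5), so Case study stays at 88.5.
Weighted total:
  Oral exam 55 × 0.05 = 2.75
  Practical 100 × 0.18 = 18
  Case study 88.5 × 0.29 = 25.665
  Written test 92 × 0.11 = 10.12
  Skills demo 67 × 0.06 = 4.02
  Theory 87 × 0.18 = 15.66
  Applied module 66 × 0.08 = 5.28
  Ethics module 75 × 0.05 = 3.75
Sum = 85.245
85.245 is ≥ 69 and < 89 → Silver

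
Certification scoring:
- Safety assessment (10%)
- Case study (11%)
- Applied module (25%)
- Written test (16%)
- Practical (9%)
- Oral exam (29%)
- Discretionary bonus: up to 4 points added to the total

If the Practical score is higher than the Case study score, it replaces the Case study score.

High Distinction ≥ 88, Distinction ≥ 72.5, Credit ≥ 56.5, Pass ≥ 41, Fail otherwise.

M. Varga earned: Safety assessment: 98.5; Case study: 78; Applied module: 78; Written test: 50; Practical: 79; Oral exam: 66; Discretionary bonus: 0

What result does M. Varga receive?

Practical (79) > Case study (78), so Case study counts as 79.
Weighted total:
  Safety assessment 98.5 × 0.1 = 9.85
  Case study 79 × 0.11 = 8.69
  Applied module 78 × 0.25 = 19.5
  Written test 50 × 0.16 = 8
  Practical 79 × 0.09 = 7.11
  Oral exam 66 × 0.29 = 19.14
Sum = 72.29
Discretionary bonus: 72.29 + 0 = 72.29
72.29 is ≥ 56.5 and < 72.5 → Credit

Credit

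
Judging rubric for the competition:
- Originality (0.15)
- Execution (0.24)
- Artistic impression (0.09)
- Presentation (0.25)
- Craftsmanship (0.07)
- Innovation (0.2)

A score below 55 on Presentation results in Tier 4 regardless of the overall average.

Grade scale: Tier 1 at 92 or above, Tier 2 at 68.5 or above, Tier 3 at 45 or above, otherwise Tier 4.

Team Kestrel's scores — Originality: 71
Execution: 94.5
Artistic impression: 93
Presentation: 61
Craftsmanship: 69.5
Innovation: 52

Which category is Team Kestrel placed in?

Presentation score 61 ≥ 55: minimum met.
Weighted total:
  Originality 71 × 0.15 = 10.65
  Execution 94.5 × 0.24 = 22.68
  Artistic impression 93 × 0.09 = 8.37
  Presentation 61 × 0.25 = 15.25
  Craftsmanship 69.5 × 0.07 = 4.865
  Innovation 52 × 0.2 = 10.4
Sum = 72.215
72.215 is ≥ 68.5 and < 92 → Tier 2

Tier 2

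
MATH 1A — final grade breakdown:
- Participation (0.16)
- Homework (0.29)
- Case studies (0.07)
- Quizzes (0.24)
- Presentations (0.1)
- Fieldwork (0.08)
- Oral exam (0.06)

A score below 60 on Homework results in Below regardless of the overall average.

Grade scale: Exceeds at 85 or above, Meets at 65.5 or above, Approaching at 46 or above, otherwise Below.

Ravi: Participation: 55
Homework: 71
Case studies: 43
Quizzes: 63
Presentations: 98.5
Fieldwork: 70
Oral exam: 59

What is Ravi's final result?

Meets

Homework score 71 ≥ 60: minimum met.
Weighted total:
  Participation 55 × 0.16 = 8.8
  Homework 71 × 0.29 = 20.59
  Case studies 43 × 0.07 = 3.01
  Quizzes 63 × 0.24 = 15.12
  Presentations 98.5 × 0.1 = 9.85
  Fieldwork 70 × 0.08 = 5.6
  Oral exam 59 × 0.06 = 3.54
Sum = 66.51
66.51 is ≥ 65.5 and < 85 → Meets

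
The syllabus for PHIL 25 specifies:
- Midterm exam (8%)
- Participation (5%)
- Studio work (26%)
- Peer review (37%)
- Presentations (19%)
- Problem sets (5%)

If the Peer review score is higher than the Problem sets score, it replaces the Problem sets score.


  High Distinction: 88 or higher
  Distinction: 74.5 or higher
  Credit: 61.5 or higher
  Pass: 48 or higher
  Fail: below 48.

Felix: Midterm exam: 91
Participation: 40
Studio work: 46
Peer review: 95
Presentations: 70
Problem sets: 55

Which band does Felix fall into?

Credit

Peer review (95) > Problem sets (55), so Problem sets counts as 95.
Weighted total:
  Midterm exam 91 × 0.08 = 7.28
  Participation 40 × 0.05 = 2
  Studio work 46 × 0.26 = 11.96
  Peer review 95 × 0.37 = 35.15
  Presentations 70 × 0.19 = 13.3
  Problem sets 95 × 0.05 = 4.75
Sum = 74.44
74.44 is ≥ 61.5 and < 74.5 → Credit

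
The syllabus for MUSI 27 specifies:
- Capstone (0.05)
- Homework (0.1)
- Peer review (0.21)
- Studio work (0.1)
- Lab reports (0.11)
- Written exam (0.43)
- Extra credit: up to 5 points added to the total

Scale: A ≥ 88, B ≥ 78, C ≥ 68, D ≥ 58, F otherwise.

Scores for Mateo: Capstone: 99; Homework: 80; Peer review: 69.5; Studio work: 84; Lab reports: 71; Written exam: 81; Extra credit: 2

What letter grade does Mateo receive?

B

Weighted total:
  Capstone 99 × 0.05 = 4.95
  Homework 80 × 0.1 = 8
  Peer review 69.5 × 0.21 = 14.595
  Studio work 84 × 0.1 = 8.4
  Lab reports 71 × 0.11 = 7.81
  Written exam 81 × 0.43 = 34.83
Sum = 78.585
Extra credit: 78.585 + 2 = 80.585
80.585 is ≥ 78 and < 88 → B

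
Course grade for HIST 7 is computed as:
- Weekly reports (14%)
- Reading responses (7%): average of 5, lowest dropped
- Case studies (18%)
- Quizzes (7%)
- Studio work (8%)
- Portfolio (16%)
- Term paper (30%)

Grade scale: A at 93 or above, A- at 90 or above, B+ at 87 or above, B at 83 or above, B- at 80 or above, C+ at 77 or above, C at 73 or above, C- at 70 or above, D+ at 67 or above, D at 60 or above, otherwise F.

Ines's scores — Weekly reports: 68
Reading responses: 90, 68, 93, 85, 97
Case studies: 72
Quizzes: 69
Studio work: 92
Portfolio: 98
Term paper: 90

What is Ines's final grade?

B

Reading responses: drop 68 → average of remaining 4 = 365/4 = 91.25
Weighted total:
  Weekly reports 68 × 0.14 = 9.52
  Reading responses 91.25 × 0.07 = 6.3875
  Case studies 72 × 0.18 = 12.96
  Quizzes 69 × 0.07 = 4.83
  Studio work 92 × 0.08 = 7.36
  Portfolio 98 × 0.16 = 15.68
  Term paper 90 × 0.3 = 27
Sum = 83.7375
83.7375 is ≥ 83 and < 87 → B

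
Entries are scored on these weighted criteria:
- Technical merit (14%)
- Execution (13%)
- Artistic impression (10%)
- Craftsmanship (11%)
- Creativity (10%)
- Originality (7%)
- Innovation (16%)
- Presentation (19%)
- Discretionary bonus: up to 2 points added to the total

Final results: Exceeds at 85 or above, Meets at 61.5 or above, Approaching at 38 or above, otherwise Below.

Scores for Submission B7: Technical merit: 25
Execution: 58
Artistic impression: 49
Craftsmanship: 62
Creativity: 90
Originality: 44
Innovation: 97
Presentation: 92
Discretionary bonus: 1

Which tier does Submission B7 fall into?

Meets

Weighted total:
  Technical merit 25 × 0.14 = 3.5
  Execution 58 × 0.13 = 7.54
  Artistic impression 49 × 0.1 = 4.9
  Craftsmanship 62 × 0.11 = 6.82
  Creativity 90 × 0.1 = 9
  Originality 44 × 0.07 = 3.08
  Innovation 97 × 0.16 = 15.52
  Presentation 92 × 0.19 = 17.48
Sum = 67.84
Discretionary bonus: 67.84 + 1 = 68.84
68.84 is ≥ 61.5 and < 85 → Meets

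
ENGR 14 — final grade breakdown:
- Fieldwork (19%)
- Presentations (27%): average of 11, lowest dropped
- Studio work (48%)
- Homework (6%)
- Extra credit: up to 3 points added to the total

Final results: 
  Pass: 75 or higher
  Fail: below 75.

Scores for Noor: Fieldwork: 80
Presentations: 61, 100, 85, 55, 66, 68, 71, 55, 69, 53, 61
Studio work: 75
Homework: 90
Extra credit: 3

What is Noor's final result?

Pass

Presentations: drop 53 → average of remaining 10 = 691/10 = 69.1
Weighted total:
  Fieldwork 80 × 0.19 = 15.2
  Presentations 69.1 × 0.27 = 18.657
  Studio work 75 × 0.48 = 36
  Homework 90 × 0.06 = 5.4
Sum = 75.257
Extra credit: 75.257 + 3 = 78.257
78.257 ≥ 75 → Pass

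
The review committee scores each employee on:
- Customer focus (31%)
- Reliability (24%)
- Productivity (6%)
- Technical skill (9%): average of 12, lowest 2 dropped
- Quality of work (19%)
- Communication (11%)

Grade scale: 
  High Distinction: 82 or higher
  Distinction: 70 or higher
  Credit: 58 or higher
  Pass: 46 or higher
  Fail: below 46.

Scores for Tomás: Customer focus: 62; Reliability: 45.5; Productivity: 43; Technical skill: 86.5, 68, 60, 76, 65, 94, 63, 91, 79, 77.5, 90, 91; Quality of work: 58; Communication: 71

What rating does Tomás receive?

Technical skill: drop 60, 63 → average of remaining 10 = 818/10 = 81.8
Weighted total:
  Customer focus 62 × 0.31 = 19.22
  Reliability 45.5 × 0.24 = 10.92
  Productivity 43 × 0.06 = 2.58
  Technical skill 81.8 × 0.09 = 7.362
  Quality of work 58 × 0.19 = 11.02
  Communication 71 × 0.11 = 7.81
Sum = 58.912
58.912 is ≥ 58 and < 70 → Credit

Credit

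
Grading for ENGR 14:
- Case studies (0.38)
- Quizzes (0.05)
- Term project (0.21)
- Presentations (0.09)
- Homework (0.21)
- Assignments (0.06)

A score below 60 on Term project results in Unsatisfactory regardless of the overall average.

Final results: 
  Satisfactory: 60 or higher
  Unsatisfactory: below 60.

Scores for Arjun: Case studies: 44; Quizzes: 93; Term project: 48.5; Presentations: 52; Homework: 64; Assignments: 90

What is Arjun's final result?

Unsatisfactory

Term project score 48.5 < 60: minimum not met.
Weighted total:
  Case studies 44 × 0.38 = 16.72
  Quizzes 93 × 0.05 = 4.65
  Term project 48.5 × 0.21 = 10.185
  Presentations 52 × 0.09 = 4.68
  Homework 64 × 0.21 = 13.44
  Assignments 90 × 0.06 = 5.4
Sum = 55.075
Because the Term project minimum was not met, the result is Unsatisfactory.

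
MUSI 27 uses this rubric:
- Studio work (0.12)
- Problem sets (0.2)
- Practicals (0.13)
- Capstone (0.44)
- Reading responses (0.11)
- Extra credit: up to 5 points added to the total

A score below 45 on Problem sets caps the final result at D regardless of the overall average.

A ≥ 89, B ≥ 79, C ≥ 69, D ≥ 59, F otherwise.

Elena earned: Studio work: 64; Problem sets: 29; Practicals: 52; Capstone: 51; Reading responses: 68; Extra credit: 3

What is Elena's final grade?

F

Problem sets score 29 < 45: minimum not met.
Weighted total:
  Studio work 64 × 0.12 = 7.68
  Problem sets 29 × 0.2 = 5.8
  Practicals 52 × 0.13 = 6.76
  Capstone 51 × 0.44 = 22.44
  Reading responses 68 × 0.11 = 7.48
Sum = 50.16
Extra credit: 50.16 + 3 = 53.16
53.16 would be F; cap at D applies → F.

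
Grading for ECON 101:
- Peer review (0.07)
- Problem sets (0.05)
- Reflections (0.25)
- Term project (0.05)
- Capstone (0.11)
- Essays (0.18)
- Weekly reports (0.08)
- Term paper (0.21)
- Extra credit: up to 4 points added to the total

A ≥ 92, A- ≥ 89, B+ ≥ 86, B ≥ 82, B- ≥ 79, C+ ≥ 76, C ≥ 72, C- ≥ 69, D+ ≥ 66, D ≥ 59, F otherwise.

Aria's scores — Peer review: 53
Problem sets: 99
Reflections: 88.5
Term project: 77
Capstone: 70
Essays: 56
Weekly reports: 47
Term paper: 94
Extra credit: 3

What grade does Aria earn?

Weighted total:
  Peer review 53 × 0.07 = 3.71
  Problem sets 99 × 0.05 = 4.95
  Reflections 88.5 × 0.25 = 22.125
  Term project 77 × 0.05 = 3.85
  Capstone 70 × 0.11 = 7.7
  Essays 56 × 0.18 = 10.08
  Weekly reports 47 × 0.08 = 3.76
  Term paper 94 × 0.21 = 19.74
Sum = 75.915
Extra credit: 75.915 + 3 = 78.915
78.915 is ≥ 76 and < 79 → C+

C+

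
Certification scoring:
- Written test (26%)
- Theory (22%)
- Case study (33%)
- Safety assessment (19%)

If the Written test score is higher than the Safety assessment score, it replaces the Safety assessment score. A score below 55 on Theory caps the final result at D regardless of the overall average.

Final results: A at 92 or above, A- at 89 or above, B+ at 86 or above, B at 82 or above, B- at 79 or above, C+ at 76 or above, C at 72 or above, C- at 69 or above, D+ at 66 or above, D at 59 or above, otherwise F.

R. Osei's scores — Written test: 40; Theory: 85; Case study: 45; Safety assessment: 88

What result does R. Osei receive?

D

Written test (40) ≤ Safety assessment (88), so Safety assessment stays at 88.
Theory score 85 ≥ 55: minimum met.
Weighted total:
  Written test 40 × 0.26 = 10.4
  Theory 85 × 0.22 = 18.7
  Case study 45 × 0.33 = 14.85
  Safety assessment 88 × 0.19 = 16.72
Sum = 60.67
60.67 is ≥ 59 and < 66 → D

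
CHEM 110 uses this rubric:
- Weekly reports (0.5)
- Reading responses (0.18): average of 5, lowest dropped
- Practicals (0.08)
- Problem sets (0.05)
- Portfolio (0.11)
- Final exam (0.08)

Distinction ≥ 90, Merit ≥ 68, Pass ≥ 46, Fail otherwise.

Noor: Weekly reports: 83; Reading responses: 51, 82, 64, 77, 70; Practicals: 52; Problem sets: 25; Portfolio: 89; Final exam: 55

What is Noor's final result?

Reading responses: drop 51 → average of remaining 4 = 293/4 = 73.25
Weighted total:
  Weekly reports 83 × 0.5 = 41.5
  Reading responses 73.25 × 0.18 = 13.185
  Practicals 52 × 0.08 = 4.16
  Problem sets 25 × 0.05 = 1.25
  Portfolio 89 × 0.11 = 9.79
  Final exam 55 × 0.08 = 4.4
Sum = 74.285
74.285 is ≥ 68 and < 90 → Merit

Merit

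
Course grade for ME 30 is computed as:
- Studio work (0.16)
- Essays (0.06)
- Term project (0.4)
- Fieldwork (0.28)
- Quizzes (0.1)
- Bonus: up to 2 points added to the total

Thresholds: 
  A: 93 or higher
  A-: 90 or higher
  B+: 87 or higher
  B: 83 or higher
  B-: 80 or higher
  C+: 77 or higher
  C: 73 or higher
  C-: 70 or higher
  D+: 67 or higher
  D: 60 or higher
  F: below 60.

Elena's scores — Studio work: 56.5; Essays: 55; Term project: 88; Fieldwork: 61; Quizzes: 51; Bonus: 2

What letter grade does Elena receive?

Weighted total:
  Studio work 56.5 × 0.16 = 9.04
  Essays 55 × 0.06 = 3.3
  Term project 88 × 0.4 = 35.2
  Fieldwork 61 × 0.28 = 17.08
  Quizzes 51 × 0.1 = 5.1
Sum = 69.72
Bonus: 69.72 + 2 = 71.72
71.72 is ≥ 70 and < 73 → C-

C-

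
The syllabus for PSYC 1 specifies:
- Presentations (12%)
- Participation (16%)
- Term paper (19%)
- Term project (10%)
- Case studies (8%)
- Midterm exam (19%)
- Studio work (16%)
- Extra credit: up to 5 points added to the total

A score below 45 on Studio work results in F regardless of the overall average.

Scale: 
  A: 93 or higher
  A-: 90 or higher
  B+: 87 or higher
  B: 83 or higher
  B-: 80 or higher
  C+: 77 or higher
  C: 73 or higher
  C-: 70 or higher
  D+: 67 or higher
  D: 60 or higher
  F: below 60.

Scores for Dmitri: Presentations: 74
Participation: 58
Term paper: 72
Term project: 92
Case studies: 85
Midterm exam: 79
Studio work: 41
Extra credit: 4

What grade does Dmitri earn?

Studio work score 41 < 45: minimum not met.
Weighted total:
  Presentations 74 × 0.12 = 8.88
  Participation 58 × 0.16 = 9.28
  Term paper 72 × 0.19 = 13.68
  Term project 92 × 0.1 = 9.2
  Case studies 85 × 0.08 = 6.8
  Midterm exam 79 × 0.19 = 15.01
  Studio work 41 × 0.16 = 6.56
Sum = 69.41
Extra credit: 69.41 + 4 = 73.41
Because the Studio work minimum was not met, the result is F.

F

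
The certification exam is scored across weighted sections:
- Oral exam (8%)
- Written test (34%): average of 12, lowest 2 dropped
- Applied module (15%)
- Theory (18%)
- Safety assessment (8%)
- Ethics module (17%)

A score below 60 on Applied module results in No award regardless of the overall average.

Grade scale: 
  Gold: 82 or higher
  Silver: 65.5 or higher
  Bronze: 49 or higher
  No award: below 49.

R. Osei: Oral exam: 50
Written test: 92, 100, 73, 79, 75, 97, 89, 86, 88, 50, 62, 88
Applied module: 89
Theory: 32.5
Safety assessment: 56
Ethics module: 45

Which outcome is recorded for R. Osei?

Written test: drop 50, 62 → average of remaining 10 = 867/10 = 86.7
Applied module score 89 ≥ 60: minimum met.
Weighted total:
  Oral exam 50 × 0.08 = 4
  Written test 86.7 × 0.34 = 29.478
  Applied module 89 × 0.15 = 13.35
  Theory 32.5 × 0.18 = 5.85
  Safety assessment 56 × 0.08 = 4.48
  Ethics module 45 × 0.17 = 7.65
Sum = 64.808
64.808 is ≥ 49 and < 65.5 → Bronze

Bronze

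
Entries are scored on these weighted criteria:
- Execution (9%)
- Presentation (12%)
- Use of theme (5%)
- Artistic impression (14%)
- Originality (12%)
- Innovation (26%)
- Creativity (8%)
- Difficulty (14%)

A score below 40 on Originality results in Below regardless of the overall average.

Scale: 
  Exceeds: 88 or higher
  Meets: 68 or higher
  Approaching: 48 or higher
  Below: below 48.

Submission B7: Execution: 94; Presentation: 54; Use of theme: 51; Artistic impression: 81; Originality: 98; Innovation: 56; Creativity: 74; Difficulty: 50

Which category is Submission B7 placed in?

Meets

Originality score 98 ≥ 40: minimum met.
Weighted total:
  Execution 94 × 0.09 = 8.46
  Presentation 54 × 0.12 = 6.48
  Use of theme 51 × 0.05 = 2.55
  Artistic impression 81 × 0.14 = 11.34
  Originality 98 × 0.12 = 11.76
  Innovation 56 × 0.26 = 14.56
  Creativity 74 × 0.08 = 5.92
  Difficulty 50 × 0.14 = 7
Sum = 68.07
68.07 is ≥ 68 and < 88 → Meets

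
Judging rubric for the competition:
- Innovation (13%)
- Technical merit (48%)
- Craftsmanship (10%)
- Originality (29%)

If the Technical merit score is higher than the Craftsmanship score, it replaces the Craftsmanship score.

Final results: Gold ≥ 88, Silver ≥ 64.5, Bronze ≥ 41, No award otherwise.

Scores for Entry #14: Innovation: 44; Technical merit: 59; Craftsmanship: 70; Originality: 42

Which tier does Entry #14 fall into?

Bronze

Technical merit (59) ≤ Craftsmanship (70), so Craftsmanship stays at 70.
Weighted total:
  Innovation 44 × 0.13 = 5.72
  Technical merit 59 × 0.48 = 28.32
  Craftsmanship 70 × 0.1 = 7
  Originality 42 × 0.29 = 12.18
Sum = 53.22
53.22 is ≥ 41 and < 64.5 → Bronze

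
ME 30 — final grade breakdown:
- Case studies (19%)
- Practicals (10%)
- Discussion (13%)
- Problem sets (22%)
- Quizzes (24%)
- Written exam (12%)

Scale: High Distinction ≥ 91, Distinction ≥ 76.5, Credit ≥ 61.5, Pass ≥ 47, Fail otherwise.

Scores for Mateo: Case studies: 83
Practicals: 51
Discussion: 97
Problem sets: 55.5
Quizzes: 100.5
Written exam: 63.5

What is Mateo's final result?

Distinction

Weighted total:
  Case studies 83 × 0.19 = 15.77
  Practicals 51 × 0.1 = 5.1
  Discussion 97 × 0.13 = 12.61
  Problem sets 55.5 × 0.22 = 12.21
  Quizzes 100.5 × 0.24 = 24.12
  Written exam 63.5 × 0.12 = 7.62
Sum = 77.43
77.43 is ≥ 76.5 and < 91 → Distinction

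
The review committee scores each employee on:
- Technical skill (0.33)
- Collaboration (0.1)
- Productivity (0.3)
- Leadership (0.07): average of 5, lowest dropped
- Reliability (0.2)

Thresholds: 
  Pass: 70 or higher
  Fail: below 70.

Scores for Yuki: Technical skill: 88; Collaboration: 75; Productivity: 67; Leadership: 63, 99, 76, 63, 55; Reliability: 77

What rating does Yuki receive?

Leadership: drop 55 → average of remaining 4 = 301/4 = 75.25
Weighted total:
  Technical skill 88 × 0.33 = 29.04
  Collaboration 75 × 0.1 = 7.5
  Productivity 67 × 0.3 = 20.1
  Leadership 75.25 × 0.07 = 5.2675
  Reliability 77 × 0.2 = 15.4
Sum = 77.3075
77.3075 ≥ 70 → Pass

Pass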